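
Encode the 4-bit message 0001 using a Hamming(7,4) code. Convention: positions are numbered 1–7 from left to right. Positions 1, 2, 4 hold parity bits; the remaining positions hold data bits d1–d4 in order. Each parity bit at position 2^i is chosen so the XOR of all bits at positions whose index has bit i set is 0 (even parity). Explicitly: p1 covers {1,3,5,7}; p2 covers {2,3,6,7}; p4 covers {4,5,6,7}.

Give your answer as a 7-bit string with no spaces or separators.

1101001

Place data at non-parity positions: p1 p2 0 p4 0 0 1
p1 (pos 1,3,5,7): XOR of data positions = 0⊕0⊕1 = 1
p2 (pos 2,3,6,7): XOR of data positions = 0⊕0⊕1 = 1
p4 (pos 4,5,6,7): XOR of data positions = 0⊕0⊕1 = 1
Codeword: 1101001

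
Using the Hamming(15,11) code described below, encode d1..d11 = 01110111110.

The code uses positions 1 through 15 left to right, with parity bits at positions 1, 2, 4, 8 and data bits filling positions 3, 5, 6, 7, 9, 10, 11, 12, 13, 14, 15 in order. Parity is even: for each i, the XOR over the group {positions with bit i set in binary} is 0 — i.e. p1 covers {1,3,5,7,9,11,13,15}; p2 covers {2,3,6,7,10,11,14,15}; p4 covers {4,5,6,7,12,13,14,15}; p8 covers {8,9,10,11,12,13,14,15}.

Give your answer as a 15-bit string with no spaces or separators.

Place data at non-parity positions: p1 p2 0 p4 1 1 1 p8 0 1 1 1 1 1 0
p1 (pos 1,3,5,7,9,11,13,15): XOR of data positions = 0⊕1⊕1⊕0⊕1⊕1⊕0 = 0
p2 (pos 2,3,6,7,10,11,14,15): XOR of data positions = 0⊕1⊕1⊕1⊕1⊕1⊕0 = 1
p4 (pos 4,5,6,7,12,13,14,15): XOR of data positions = 1⊕1⊕1⊕1⊕1⊕1⊕0 = 0
p8 (pos 8,9,10,11,12,13,14,15): XOR of data positions = 0⊕1⊕1⊕1⊕1⊕1⊕0 = 1
Codeword: 010011110111110

010011110111110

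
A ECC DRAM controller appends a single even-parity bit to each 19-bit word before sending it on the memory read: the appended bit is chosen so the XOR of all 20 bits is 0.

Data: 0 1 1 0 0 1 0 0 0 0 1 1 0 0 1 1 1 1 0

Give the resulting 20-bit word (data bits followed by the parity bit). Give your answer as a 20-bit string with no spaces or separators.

XOR of the 19 data bits: 0⊕1⊕1⊕0⊕0⊕1⊕0⊕0⊕0⊕0⊕1⊕1⊕0⊕0⊕1⊕1⊕1⊕1⊕0 = 1
Parity bit = 1 (so all 20 bits XOR to 0).

01100100001100111101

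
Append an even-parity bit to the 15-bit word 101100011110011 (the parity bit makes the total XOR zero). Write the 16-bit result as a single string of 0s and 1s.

XOR of the 15 data bits: 1⊕0⊕1⊕1⊕0⊕0⊕0⊕1⊕1⊕1⊕1⊕0⊕0⊕1⊕1 = 1
Parity bit = 1 (so all 16 bits XOR to 0).

1011000111100111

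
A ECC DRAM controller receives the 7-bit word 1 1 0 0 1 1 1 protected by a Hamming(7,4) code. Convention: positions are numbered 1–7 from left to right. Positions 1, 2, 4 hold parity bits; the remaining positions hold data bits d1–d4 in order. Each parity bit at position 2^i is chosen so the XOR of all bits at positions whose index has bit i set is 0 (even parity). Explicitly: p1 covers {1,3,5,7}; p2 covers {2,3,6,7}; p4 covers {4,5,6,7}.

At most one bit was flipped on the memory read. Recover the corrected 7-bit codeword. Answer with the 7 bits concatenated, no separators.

1100110

s1 (pos 1,3,5,7): 1⊕0⊕1⊕1 = 1
s2 (pos 2,3,6,7): 1⊕0⊕1⊕1 = 1
s4 (pos 4,5,6,7): 0⊕1⊕1⊕1 = 1
Syndrome s4…s1 = 111 → error at position 7.
Flip position 7: 1100111 → 1100110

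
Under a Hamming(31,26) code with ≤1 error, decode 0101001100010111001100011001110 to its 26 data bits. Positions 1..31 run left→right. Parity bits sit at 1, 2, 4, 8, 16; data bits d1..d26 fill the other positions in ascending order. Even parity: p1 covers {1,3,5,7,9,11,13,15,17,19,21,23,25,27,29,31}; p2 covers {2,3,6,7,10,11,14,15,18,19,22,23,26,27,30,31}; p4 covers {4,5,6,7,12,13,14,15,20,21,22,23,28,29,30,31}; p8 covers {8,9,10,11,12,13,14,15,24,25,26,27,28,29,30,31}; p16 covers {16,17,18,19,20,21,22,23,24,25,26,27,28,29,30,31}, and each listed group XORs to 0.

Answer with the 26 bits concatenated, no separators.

s1 (pos 1,3,5,7,9,11,13,15,17,19,21,23,25,27,29,31): 0⊕0⊕0⊕1⊕0⊕0⊕0⊕1⊕0⊕1⊕0⊕0⊕1⊕0⊕1⊕0 = 1
s2 (pos 2,3,6,7,10,11,14,15,18,19,22,23,26,27,30,31): 1⊕0⊕0⊕1⊕0⊕0⊕1⊕1⊕0⊕1⊕0⊕0⊕0⊕0⊕1⊕0 = 0
s4 (pos 4,5,6,7,12,13,14,15,20,21,22,23,28,29,30,31): 1⊕0⊕0⊕1⊕1⊕0⊕1⊕1⊕1⊕0⊕0⊕0⊕1⊕1⊕1⊕0 = 1
s8 (pos 8,9,10,11,12,13,14,15,24,25,26,27,28,29,30,31): 1⊕0⊕0⊕0⊕1⊕0⊕1⊕1⊕1⊕1⊕0⊕0⊕1⊕1⊕1⊕0 = 1
s16 (pos 16,17,18,19,20,21,22,23,24,25,26,27,28,29,30,31): 1⊕0⊕0⊕1⊕1⊕0⊕0⊕0⊕1⊕1⊕0⊕0⊕1⊕1⊕1⊕0 = 0
Syndrome s16…s1 = 01101 → error at position 13.
Flip position 13: 0101001100010111001100011001110 → 0101001100011111001100011001110
Read data bits from positions 3,5,6,7,9,10,11,12,13,14,15,17,18,19,20,21,22,23,24,25,26,27,28,29,30,31: 00010001111001100011001110

00010001111001100011001110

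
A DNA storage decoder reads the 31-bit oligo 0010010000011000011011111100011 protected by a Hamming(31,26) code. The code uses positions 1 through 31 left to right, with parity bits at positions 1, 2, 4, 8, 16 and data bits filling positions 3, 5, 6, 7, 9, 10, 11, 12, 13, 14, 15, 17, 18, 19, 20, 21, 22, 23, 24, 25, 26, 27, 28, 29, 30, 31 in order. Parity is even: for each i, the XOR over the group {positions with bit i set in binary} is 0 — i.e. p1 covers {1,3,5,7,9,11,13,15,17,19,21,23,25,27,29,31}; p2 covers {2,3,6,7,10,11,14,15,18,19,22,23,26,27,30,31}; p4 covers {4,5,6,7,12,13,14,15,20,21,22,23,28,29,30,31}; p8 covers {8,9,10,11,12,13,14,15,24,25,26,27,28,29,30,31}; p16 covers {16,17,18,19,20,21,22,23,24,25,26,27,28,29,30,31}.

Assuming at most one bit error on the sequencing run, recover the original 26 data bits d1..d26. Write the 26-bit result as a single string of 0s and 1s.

10100011100011011111100011

s1 (pos 1,3,5,7,9,11,13,15,17,19,21,23,25,27,29,31): 0⊕1⊕0⊕0⊕0⊕0⊕1⊕0⊕0⊕1⊕1⊕1⊕1⊕0⊕0⊕1 = 1
s2 (pos 2,3,6,7,10,11,14,15,18,19,22,23,26,27,30,31): 0⊕1⊕1⊕0⊕0⊕0⊕0⊕0⊕1⊕1⊕1⊕1⊕1⊕0⊕1⊕1 = 1
s4 (pos 4,5,6,7,12,13,14,15,20,21,22,23,28,29,30,31): 0⊕0⊕1⊕0⊕1⊕1⊕0⊕0⊕0⊕1⊕1⊕1⊕0⊕0⊕1⊕1 = 0
s8 (pos 8,9,10,11,12,13,14,15,24,25,26,27,28,29,30,31): 0⊕0⊕0⊕0⊕1⊕1⊕0⊕0⊕1⊕1⊕1⊕0⊕0⊕0⊕1⊕1 = 1
s16 (pos 16,17,18,19,20,21,22,23,24,25,26,27,28,29,30,31): 0⊕0⊕1⊕1⊕0⊕1⊕1⊕1⊕1⊕1⊕1⊕0⊕0⊕0⊕1⊕1 = 0
Syndrome s16…s1 = 01011 → error at position 11.
Flip position 11: 0010010000011000011011111100011 → 0010010000111000011011111100011
Read data bits from positions 3,5,6,7,9,10,11,12,13,14,15,17,18,19,20,21,22,23,24,25,26,27,28,29,30,31: 10100011100011011111100011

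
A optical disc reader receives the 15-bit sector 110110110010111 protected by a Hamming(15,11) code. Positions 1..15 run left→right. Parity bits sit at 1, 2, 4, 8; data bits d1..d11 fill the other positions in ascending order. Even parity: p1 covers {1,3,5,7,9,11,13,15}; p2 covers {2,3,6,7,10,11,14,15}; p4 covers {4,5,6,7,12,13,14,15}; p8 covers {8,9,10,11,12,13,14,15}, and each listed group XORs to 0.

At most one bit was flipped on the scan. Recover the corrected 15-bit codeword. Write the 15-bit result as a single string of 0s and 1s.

s1 (pos 1,3,5,7,9,11,13,15): 1⊕0⊕1⊕1⊕0⊕1⊕1⊕1 = 0
s2 (pos 2,3,6,7,10,11,14,15): 1⊕0⊕0⊕1⊕0⊕1⊕1⊕1 = 1
s4 (pos 4,5,6,7,12,13,14,15): 1⊕1⊕0⊕1⊕0⊕1⊕1⊕1 = 0
s8 (pos 8,9,10,11,12,13,14,15): 1⊕0⊕0⊕1⊕0⊕1⊕1⊕1 = 1
Syndrome s8…s1 = 1010 → error at position 10.
Flip position 10: 110110110010111 → 110110110110111

110110110110111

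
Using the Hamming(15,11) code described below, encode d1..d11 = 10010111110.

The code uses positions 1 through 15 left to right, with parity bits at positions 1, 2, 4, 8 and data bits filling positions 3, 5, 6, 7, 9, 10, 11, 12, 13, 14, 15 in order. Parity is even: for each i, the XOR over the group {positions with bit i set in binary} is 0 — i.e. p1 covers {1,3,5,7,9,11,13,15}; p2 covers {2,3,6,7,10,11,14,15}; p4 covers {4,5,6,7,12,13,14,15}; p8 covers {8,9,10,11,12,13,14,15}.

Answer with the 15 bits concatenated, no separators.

Place data at non-parity positions: p1 p2 1 p4 0 0 1 p8 0 1 1 1 1 1 0
p1 (pos 1,3,5,7,9,11,13,15): XOR of data positions = 1⊕0⊕1⊕0⊕1⊕1⊕0 = 0
p2 (pos 2,3,6,7,10,11,14,15): XOR of data positions = 1⊕0⊕1⊕1⊕1⊕1⊕0 = 1
p4 (pos 4,5,6,7,12,13,14,15): XOR of data positions = 0⊕0⊕1⊕1⊕1⊕1⊕0 = 0
p8 (pos 8,9,10,11,12,13,14,15): XOR of data positions = 0⊕1⊕1⊕1⊕1⊕1⊕0 = 1
Codeword: 011000110111110

011000110111110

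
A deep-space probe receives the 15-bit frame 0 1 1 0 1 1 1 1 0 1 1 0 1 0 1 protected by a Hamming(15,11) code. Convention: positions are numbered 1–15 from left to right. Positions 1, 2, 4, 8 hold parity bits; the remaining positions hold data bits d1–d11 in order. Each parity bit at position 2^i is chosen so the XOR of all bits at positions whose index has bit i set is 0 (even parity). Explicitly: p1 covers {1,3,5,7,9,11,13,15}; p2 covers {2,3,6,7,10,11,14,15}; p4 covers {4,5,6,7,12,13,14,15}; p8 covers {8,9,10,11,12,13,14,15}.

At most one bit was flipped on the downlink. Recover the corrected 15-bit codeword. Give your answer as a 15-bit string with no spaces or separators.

011011110110111

s1 (pos 1,3,5,7,9,11,13,15): 0⊕1⊕1⊕1⊕0⊕1⊕1⊕1 = 0
s2 (pos 2,3,6,7,10,11,14,15): 1⊕1⊕1⊕1⊕1⊕1⊕0⊕1 = 1
s4 (pos 4,5,6,7,12,13,14,15): 0⊕1⊕1⊕1⊕0⊕1⊕0⊕1 = 1
s8 (pos 8,9,10,11,12,13,14,15): 1⊕0⊕1⊕1⊕0⊕1⊕0⊕1 = 1
Syndrome s8…s1 = 1110 → error at position 14.
Flip position 14: 011011110110101 → 011011110110111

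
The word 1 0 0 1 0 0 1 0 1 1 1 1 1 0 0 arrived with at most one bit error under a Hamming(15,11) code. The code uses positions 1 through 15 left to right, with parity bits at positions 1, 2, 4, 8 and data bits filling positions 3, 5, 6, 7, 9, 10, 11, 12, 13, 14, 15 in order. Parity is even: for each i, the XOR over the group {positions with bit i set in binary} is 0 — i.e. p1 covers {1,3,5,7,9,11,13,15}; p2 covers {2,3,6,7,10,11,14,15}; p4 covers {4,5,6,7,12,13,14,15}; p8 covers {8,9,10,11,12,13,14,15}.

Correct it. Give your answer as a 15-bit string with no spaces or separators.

s1 (pos 1,3,5,7,9,11,13,15): 1⊕0⊕0⊕1⊕1⊕1⊕1⊕0 = 1
s2 (pos 2,3,6,7,10,11,14,15): 0⊕0⊕0⊕1⊕1⊕1⊕0⊕0 = 1
s4 (pos 4,5,6,7,12,13,14,15): 1⊕0⊕0⊕1⊕1⊕1⊕0⊕0 = 0
s8 (pos 8,9,10,11,12,13,14,15): 0⊕1⊕1⊕1⊕1⊕1⊕0⊕0 = 1
Syndrome s8…s1 = 1011 → error at position 11.
Flip position 11: 100100101111100 → 100100101101100

100100101101100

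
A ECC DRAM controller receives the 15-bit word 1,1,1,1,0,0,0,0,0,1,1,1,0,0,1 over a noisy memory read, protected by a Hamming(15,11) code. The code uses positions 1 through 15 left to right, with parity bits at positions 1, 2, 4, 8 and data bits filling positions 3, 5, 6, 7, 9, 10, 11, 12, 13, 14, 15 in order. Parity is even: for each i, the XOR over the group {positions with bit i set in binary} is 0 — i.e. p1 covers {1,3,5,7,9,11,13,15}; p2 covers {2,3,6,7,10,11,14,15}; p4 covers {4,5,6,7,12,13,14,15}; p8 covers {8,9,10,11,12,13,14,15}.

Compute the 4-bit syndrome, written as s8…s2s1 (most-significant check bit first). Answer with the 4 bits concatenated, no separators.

s1 (pos 1,3,5,7,9,11,13,15): 1⊕1⊕0⊕0⊕0⊕1⊕0⊕1 = 0
s2 (pos 2,3,6,7,10,11,14,15): 1⊕1⊕0⊕0⊕1⊕1⊕0⊕1 = 1
s4 (pos 4,5,6,7,12,13,14,15): 1⊕0⊕0⊕0⊕1⊕0⊕0⊕1 = 1
s8 (pos 8,9,10,11,12,13,14,15): 0⊕0⊕1⊕1⊕1⊕0⊕0⊕1 = 0
Syndrome s8…s1 = 0110 → error at position 6.

0110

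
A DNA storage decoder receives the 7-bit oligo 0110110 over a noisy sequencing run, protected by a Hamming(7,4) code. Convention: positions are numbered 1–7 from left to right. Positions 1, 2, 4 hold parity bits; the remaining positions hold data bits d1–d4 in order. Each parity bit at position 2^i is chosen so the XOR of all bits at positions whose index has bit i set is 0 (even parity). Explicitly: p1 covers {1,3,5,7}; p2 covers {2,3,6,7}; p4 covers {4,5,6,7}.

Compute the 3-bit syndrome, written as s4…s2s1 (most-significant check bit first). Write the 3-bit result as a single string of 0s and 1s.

s1 (pos 1,3,5,7): 0⊕1⊕1⊕0 = 0
s2 (pos 2,3,6,7): 1⊕1⊕1⊕0 = 1
s4 (pos 4,5,6,7): 0⊕1⊕1⊕0 = 0
Syndrome s4…s1 = 010 → error at position 2.

010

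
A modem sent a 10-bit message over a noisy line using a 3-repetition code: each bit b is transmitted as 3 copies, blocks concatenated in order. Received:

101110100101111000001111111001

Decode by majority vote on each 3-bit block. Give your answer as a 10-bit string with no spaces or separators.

1101100110

Block 1 (101): 2 ones → 1
Block 2 (110): 2 ones → 1
Block 3 (100): 1 one → 0
Block 4 (101): 2 ones → 1
Block 5 (111): 3 ones → 1
Block 6 (000): 0 ones → 0
Block 7 (001): 1 one → 0
Block 8 (111): 3 ones → 1
Block 9 (111): 3 ones → 1
Block 10 (001): 1 one → 0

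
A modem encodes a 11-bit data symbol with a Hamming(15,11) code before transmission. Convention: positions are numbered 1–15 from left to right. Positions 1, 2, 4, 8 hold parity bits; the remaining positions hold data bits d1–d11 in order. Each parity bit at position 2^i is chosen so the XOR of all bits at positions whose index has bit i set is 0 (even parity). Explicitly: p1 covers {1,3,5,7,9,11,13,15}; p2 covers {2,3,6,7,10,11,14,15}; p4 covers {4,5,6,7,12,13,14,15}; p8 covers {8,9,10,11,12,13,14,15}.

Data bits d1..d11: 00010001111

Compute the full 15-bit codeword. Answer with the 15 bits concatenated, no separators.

110100100001111

Place data at non-parity positions: p1 p2 0 p4 0 0 1 p8 0 0 0 1 1 1 1
p1 (pos 1,3,5,7,9,11,13,15): XOR of data positions = 0⊕0⊕1⊕0⊕0⊕1⊕1 = 1
p2 (pos 2,3,6,7,10,11,14,15): XOR of data positions = 0⊕0⊕1⊕0⊕0⊕1⊕1 = 1
p4 (pos 4,5,6,7,12,13,14,15): XOR of data positions = 0⊕0⊕1⊕1⊕1⊕1⊕1 = 1
p8 (pos 8,9,10,11,12,13,14,15): XOR of data positions = 0⊕0⊕0⊕1⊕1⊕1⊕1 = 0
Codeword: 110100100001111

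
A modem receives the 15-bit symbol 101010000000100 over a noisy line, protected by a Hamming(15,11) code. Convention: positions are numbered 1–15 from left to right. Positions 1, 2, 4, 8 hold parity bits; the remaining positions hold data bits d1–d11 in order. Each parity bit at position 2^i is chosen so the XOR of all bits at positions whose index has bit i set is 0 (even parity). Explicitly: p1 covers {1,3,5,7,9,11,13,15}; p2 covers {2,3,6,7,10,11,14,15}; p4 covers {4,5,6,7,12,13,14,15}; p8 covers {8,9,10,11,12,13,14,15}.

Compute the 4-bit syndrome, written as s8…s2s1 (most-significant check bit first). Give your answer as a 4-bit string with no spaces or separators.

s1 (pos 1,3,5,7,9,11,13,15): 1⊕1⊕1⊕0⊕0⊕0⊕1⊕0 = 0
s2 (pos 2,3,6,7,10,11,14,15): 0⊕1⊕0⊕0⊕0⊕0⊕0⊕0 = 1
s4 (pos 4,5,6,7,12,13,14,15): 0⊕1⊕0⊕0⊕0⊕1⊕0⊕0 = 0
s8 (pos 8,9,10,11,12,13,14,15): 0⊕0⊕0⊕0⊕0⊕1⊕0⊕0 = 1
Syndrome s8…s1 = 1010 → error at position 10.

1010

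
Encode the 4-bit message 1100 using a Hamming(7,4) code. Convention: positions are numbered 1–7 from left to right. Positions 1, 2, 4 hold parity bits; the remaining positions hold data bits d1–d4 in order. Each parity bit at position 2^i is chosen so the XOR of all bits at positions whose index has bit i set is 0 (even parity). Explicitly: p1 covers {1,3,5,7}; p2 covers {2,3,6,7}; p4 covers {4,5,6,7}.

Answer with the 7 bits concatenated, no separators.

0111100

Place data at non-parity positions: p1 p2 1 p4 1 0 0
p1 (pos 1,3,5,7): XOR of data positions = 1⊕1⊕0 = 0
p2 (pos 2,3,6,7): XOR of data positions = 1⊕0⊕0 = 1
p4 (pos 4,5,6,7): XOR of data positions = 1⊕0⊕0 = 1
Codeword: 0111100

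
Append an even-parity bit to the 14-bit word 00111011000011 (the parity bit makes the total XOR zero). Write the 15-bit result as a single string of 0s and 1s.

XOR of the 14 data bits: 0⊕0⊕1⊕1⊕1⊕0⊕1⊕1⊕0⊕0⊕0⊕0⊕1⊕1 = 1
Parity bit = 1 (so all 15 bits XOR to 0).

001110110000111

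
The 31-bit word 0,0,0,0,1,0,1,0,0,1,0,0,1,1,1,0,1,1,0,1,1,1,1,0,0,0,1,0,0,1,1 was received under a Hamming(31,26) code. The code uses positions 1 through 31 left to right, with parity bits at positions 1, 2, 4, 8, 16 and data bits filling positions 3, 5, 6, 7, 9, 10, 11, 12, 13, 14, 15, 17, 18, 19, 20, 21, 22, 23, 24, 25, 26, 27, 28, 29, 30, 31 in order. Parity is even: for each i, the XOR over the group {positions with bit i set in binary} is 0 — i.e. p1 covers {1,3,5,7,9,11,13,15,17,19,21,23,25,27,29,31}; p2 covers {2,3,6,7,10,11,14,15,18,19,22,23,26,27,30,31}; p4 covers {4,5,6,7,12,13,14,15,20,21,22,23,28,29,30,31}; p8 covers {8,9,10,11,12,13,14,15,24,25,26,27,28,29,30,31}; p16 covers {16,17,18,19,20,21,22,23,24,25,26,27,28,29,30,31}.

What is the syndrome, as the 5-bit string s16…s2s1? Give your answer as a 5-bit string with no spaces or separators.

11101

s1 (pos 1,3,5,7,9,11,13,15,17,19,21,23,25,27,29,31): 0⊕0⊕1⊕1⊕0⊕0⊕1⊕1⊕1⊕0⊕1⊕1⊕0⊕1⊕0⊕1 = 1
s2 (pos 2,3,6,7,10,11,14,15,18,19,22,23,26,27,30,31): 0⊕0⊕0⊕1⊕1⊕0⊕1⊕1⊕1⊕0⊕1⊕1⊕0⊕1⊕1⊕1 = 0
s4 (pos 4,5,6,7,12,13,14,15,20,21,22,23,28,29,30,31): 0⊕1⊕0⊕1⊕0⊕1⊕1⊕1⊕1⊕1⊕1⊕1⊕0⊕0⊕1⊕1 = 1
s8 (pos 8,9,10,11,12,13,14,15,24,25,26,27,28,29,30,31): 0⊕0⊕1⊕0⊕0⊕1⊕1⊕1⊕0⊕0⊕0⊕1⊕0⊕0⊕1⊕1 = 1
s16 (pos 16,17,18,19,20,21,22,23,24,25,26,27,28,29,30,31): 0⊕1⊕1⊕0⊕1⊕1⊕1⊕1⊕0⊕0⊕0⊕1⊕0⊕0⊕1⊕1 = 1
Syndrome s16…s1 = 11101 → error at position 29.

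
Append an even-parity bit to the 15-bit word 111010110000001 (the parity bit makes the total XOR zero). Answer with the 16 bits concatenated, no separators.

XOR of the 15 data bits: 1⊕1⊕1⊕0⊕1⊕0⊕1⊕1⊕0⊕0⊕0⊕0⊕0⊕0⊕1 = 1
Parity bit = 1 (so all 16 bits XOR to 0).

1110101100000011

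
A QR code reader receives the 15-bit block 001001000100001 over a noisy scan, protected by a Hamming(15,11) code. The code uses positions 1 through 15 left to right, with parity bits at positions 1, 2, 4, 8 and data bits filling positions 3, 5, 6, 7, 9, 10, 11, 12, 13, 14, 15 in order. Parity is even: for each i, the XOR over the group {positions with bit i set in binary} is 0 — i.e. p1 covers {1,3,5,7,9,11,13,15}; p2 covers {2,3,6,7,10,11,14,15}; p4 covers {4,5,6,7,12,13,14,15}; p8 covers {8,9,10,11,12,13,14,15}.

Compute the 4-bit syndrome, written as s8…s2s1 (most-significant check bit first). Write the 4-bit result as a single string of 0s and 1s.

s1 (pos 1,3,5,7,9,11,13,15): 0⊕1⊕0⊕0⊕0⊕0⊕0⊕1 = 0
s2 (pos 2,3,6,7,10,11,14,15): 0⊕1⊕1⊕0⊕1⊕0⊕0⊕1 = 0
s4 (pos 4,5,6,7,12,13,14,15): 0⊕0⊕1⊕0⊕0⊕0⊕0⊕1 = 0
s8 (pos 8,9,10,11,12,13,14,15): 0⊕0⊕1⊕0⊕0⊕0⊕0⊕1 = 0
Syndrome s8…s1 = 0000 → no error.

0000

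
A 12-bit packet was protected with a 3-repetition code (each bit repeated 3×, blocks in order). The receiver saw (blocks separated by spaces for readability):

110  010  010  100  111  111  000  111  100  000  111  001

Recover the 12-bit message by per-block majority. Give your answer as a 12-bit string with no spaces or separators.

Block 1 (110): 2 ones → 1
Block 2 (010): 1 one → 0
Block 3 (010): 1 one → 0
Block 4 (100): 1 one → 0
Block 5 (111): 3 ones → 1
Block 6 (111): 3 ones → 1
Block 7 (000): 0 ones → 0
Block 8 (111): 3 ones → 1
Block 9 (100): 1 one → 0
Block 10 (000): 0 ones → 0
Block 11 (111): 3 ones → 1
Block 12 (001): 1 one → 0

100011010010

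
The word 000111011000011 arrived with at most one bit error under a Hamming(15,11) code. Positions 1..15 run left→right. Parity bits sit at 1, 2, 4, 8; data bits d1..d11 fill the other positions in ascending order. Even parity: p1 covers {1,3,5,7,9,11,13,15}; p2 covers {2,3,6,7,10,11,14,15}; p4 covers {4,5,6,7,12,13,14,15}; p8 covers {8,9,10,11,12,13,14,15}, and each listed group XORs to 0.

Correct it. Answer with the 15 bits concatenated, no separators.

000111111000011

s1 (pos 1,3,5,7,9,11,13,15): 0⊕0⊕1⊕0⊕1⊕0⊕0⊕1 = 1
s2 (pos 2,3,6,7,10,11,14,15): 0⊕0⊕1⊕0⊕0⊕0⊕1⊕1 = 1
s4 (pos 4,5,6,7,12,13,14,15): 1⊕1⊕1⊕0⊕0⊕0⊕1⊕1 = 1
s8 (pos 8,9,10,11,12,13,14,15): 1⊕1⊕0⊕0⊕0⊕0⊕1⊕1 = 0
Syndrome s8…s1 = 0111 → error at position 7.
Flip position 7: 000111011000011 → 000111111000011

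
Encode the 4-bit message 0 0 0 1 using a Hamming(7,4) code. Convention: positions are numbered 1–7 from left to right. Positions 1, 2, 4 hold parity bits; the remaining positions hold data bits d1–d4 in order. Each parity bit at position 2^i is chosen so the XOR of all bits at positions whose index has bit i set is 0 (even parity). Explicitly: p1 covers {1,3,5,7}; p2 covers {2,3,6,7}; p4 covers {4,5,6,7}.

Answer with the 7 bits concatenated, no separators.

1101001

Place data at non-parity positions: p1 p2 0 p4 0 0 1
p1 (pos 1,3,5,7): XOR of data positions = 0⊕0⊕1 = 1
p2 (pos 2,3,6,7): XOR of data positions = 0⊕0⊕1 = 1
p4 (pos 4,5,6,7): XOR of data positions = 0⊕0⊕1 = 1
Codeword: 1101001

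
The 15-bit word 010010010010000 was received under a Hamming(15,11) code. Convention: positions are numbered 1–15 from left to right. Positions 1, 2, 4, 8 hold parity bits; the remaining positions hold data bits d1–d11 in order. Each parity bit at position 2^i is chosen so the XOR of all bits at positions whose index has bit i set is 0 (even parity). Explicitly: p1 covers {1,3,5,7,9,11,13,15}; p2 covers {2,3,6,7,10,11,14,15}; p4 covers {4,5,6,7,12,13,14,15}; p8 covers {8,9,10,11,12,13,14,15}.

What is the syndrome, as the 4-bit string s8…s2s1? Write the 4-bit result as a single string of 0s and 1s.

0100

s1 (pos 1,3,5,7,9,11,13,15): 0⊕0⊕1⊕0⊕0⊕1⊕0⊕0 = 0
s2 (pos 2,3,6,7,10,11,14,15): 1⊕0⊕0⊕0⊕0⊕1⊕0⊕0 = 0
s4 (pos 4,5,6,7,12,13,14,15): 0⊕1⊕0⊕0⊕0⊕0⊕0⊕0 = 1
s8 (pos 8,9,10,11,12,13,14,15): 1⊕0⊕0⊕1⊕0⊕0⊕0⊕0 = 0
Syndrome s8…s1 = 0100 → error at position 4.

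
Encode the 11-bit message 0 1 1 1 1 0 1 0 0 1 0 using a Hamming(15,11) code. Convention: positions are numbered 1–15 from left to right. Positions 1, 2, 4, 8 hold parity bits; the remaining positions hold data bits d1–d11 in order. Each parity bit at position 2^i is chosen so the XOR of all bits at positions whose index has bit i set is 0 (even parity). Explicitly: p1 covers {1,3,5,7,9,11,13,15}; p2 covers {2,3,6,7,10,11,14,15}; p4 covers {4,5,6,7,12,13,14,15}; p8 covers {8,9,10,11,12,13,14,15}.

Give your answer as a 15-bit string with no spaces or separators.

Place data at non-parity positions: p1 p2 0 p4 1 1 1 p8 1 0 1 0 0 1 0
p1 (pos 1,3,5,7,9,11,13,15): XOR of data positions = 0⊕1⊕1⊕1⊕1⊕0⊕0 = 0
p2 (pos 2,3,6,7,10,11,14,15): XOR of data positions = 0⊕1⊕1⊕0⊕1⊕1⊕0 = 0
p4 (pos 4,5,6,7,12,13,14,15): XOR of data positions = 1⊕1⊕1⊕0⊕0⊕1⊕0 = 0
p8 (pos 8,9,10,11,12,13,14,15): XOR of data positions = 1⊕0⊕1⊕0⊕0⊕1⊕0 = 1
Codeword: 000011111010010

000011111010010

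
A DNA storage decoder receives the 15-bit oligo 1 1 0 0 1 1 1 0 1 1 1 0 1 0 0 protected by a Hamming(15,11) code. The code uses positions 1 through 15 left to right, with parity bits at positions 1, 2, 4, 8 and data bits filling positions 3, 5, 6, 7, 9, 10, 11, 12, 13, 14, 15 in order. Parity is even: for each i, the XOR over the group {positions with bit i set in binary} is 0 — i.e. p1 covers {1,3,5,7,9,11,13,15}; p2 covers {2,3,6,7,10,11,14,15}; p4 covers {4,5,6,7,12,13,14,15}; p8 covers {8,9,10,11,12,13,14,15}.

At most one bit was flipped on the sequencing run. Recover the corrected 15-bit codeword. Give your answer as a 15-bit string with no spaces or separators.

s1 (pos 1,3,5,7,9,11,13,15): 1⊕0⊕1⊕1⊕1⊕1⊕1⊕0 = 0
s2 (pos 2,3,6,7,10,11,14,15): 1⊕0⊕1⊕1⊕1⊕1⊕0⊕0 = 1
s4 (pos 4,5,6,7,12,13,14,15): 0⊕1⊕1⊕1⊕0⊕1⊕0⊕0 = 0
s8 (pos 8,9,10,11,12,13,14,15): 0⊕1⊕1⊕1⊕0⊕1⊕0⊕0 = 0
Syndrome s8…s1 = 0010 → error at position 2.
Flip position 2: 110011101110100 → 100011101110100

100011101110100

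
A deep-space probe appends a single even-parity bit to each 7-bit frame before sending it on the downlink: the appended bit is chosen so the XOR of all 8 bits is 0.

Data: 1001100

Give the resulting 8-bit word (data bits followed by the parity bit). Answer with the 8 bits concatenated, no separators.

XOR of the 7 data bits: 1⊕0⊕0⊕1⊕1⊕0⊕0 = 1
Parity bit = 1 (so all 8 bits XOR to 0).

10011001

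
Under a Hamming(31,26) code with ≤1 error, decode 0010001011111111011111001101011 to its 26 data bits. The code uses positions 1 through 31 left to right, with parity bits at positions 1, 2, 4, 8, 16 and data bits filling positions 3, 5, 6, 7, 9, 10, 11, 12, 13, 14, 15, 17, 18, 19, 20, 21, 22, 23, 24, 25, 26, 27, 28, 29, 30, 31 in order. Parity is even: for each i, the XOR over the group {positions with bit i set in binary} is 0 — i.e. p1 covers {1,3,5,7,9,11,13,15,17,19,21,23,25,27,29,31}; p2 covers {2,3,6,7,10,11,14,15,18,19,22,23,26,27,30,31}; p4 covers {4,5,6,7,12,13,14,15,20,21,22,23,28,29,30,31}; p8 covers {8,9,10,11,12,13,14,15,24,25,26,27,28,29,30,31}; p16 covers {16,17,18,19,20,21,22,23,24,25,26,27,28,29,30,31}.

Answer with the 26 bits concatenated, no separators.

s1 (pos 1,3,5,7,9,11,13,15,17,19,21,23,25,27,29,31): 0⊕1⊕0⊕1⊕1⊕1⊕1⊕1⊕0⊕1⊕1⊕0⊕1⊕0⊕0⊕1 = 0
s2 (pos 2,3,6,7,10,11,14,15,18,19,22,23,26,27,30,31): 0⊕1⊕0⊕1⊕1⊕1⊕1⊕1⊕1⊕1⊕1⊕0⊕1⊕0⊕1⊕1 = 0
s4 (pos 4,5,6,7,12,13,14,15,20,21,22,23,28,29,30,31): 0⊕0⊕0⊕1⊕1⊕1⊕1⊕1⊕1⊕1⊕1⊕0⊕1⊕0⊕1⊕1 = 1
s8 (pos 8,9,10,11,12,13,14,15,24,25,26,27,28,29,30,31): 0⊕1⊕1⊕1⊕1⊕1⊕1⊕1⊕0⊕1⊕1⊕0⊕1⊕0⊕1⊕1 = 0
s16 (pos 16,17,18,19,20,21,22,23,24,25,26,27,28,29,30,31): 1⊕0⊕1⊕1⊕1⊕1⊕1⊕0⊕0⊕1⊕1⊕0⊕1⊕0⊕1⊕1 = 1
Syndrome s16…s1 = 10100 → error at position 20.
Flip position 20: 0010001011111111011111001101011 → 0010001011111111011011001101011
Read data bits from positions 3,5,6,7,9,10,11,12,13,14,15,17,18,19,20,21,22,23,24,25,26,27,28,29,30,31: 10011111111011011001101011

10011111111011011001101011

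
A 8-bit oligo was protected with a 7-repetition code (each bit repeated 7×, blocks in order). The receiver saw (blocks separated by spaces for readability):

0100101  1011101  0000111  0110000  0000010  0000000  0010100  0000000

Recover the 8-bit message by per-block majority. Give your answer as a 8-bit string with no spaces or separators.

01000000

Block 1 (0100101): 3 ones → 0
Block 2 (1011101): 5 ones → 1
Block 3 (0000111): 3 ones → 0
Block 4 (0110000): 2 ones → 0
Block 5 (0000010): 1 one → 0
Block 6 (0000000): 0 ones → 0
Block 7 (0010100): 2 ones → 0
Block 8 (0000000): 0 ones → 0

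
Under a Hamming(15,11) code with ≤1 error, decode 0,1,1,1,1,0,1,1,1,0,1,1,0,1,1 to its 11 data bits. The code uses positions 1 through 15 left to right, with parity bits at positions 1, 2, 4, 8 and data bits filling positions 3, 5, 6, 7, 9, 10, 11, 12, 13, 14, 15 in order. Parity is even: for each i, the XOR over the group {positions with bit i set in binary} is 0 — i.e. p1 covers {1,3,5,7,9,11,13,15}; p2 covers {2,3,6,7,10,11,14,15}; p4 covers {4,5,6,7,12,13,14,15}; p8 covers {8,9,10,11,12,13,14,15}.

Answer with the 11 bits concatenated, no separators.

11011011011

s1 (pos 1,3,5,7,9,11,13,15): 0⊕1⊕1⊕1⊕1⊕1⊕0⊕1 = 0
s2 (pos 2,3,6,7,10,11,14,15): 1⊕1⊕0⊕1⊕0⊕1⊕1⊕1 = 0
s4 (pos 4,5,6,7,12,13,14,15): 1⊕1⊕0⊕1⊕1⊕0⊕1⊕1 = 0
s8 (pos 8,9,10,11,12,13,14,15): 1⊕1⊕0⊕1⊕1⊕0⊕1⊕1 = 0
Syndrome s8…s1 = 0000 → no error.
Read data bits from positions 3,5,6,7,9,10,11,12,13,14,15: 11011011011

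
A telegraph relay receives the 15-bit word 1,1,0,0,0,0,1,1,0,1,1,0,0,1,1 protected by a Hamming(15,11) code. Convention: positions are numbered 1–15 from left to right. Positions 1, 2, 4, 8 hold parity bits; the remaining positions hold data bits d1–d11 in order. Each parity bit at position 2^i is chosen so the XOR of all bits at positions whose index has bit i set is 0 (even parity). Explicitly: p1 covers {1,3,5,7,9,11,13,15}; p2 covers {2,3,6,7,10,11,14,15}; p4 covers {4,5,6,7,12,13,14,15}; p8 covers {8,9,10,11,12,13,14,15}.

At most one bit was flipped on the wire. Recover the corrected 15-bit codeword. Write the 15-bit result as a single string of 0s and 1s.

s1 (pos 1,3,5,7,9,11,13,15): 1⊕0⊕0⊕1⊕0⊕1⊕0⊕1 = 0
s2 (pos 2,3,6,7,10,11,14,15): 1⊕0⊕0⊕1⊕1⊕1⊕1⊕1 = 0
s4 (pos 4,5,6,7,12,13,14,15): 0⊕0⊕0⊕1⊕0⊕0⊕1⊕1 = 1
s8 (pos 8,9,10,11,12,13,14,15): 1⊕0⊕1⊕1⊕0⊕0⊕1⊕1 = 1
Syndrome s8…s1 = 1100 → error at position 12.
Flip position 12: 110000110110011 → 110000110111011

110000110111011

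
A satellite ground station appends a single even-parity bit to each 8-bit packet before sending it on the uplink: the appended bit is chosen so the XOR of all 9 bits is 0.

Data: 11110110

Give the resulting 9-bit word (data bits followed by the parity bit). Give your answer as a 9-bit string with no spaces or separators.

XOR of the 8 data bits: 1⊕1⊕1⊕1⊕0⊕1⊕1⊕0 = 0
Parity bit = 0 (so all 9 bits XOR to 0).

111101100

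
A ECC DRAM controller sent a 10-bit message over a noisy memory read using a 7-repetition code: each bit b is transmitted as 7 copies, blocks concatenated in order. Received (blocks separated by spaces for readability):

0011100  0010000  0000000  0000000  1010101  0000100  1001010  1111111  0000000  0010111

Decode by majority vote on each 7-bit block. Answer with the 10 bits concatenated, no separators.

0000100101

Block 1 (0011100): 3 ones → 0
Block 2 (0010000): 1 one → 0
Block 3 (0000000): 0 ones → 0
Block 4 (0000000): 0 ones → 0
Block 5 (1010101): 4 ones → 1
Block 6 (0000100): 1 one → 0
Block 7 (1001010): 3 ones → 0
Block 8 (1111111): 7 ones → 1
Block 9 (0000000): 0 ones → 0
Block 10 (0010111): 4 ones → 1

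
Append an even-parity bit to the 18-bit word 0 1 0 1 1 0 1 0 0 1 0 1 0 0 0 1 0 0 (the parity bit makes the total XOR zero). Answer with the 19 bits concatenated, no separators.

0101101001010001001

XOR of the 18 data bits: 0⊕1⊕0⊕1⊕1⊕0⊕1⊕0⊕0⊕1⊕0⊕1⊕0⊕0⊕0⊕1⊕0⊕0 = 1
Parity bit = 1 (so all 19 bits XOR to 0).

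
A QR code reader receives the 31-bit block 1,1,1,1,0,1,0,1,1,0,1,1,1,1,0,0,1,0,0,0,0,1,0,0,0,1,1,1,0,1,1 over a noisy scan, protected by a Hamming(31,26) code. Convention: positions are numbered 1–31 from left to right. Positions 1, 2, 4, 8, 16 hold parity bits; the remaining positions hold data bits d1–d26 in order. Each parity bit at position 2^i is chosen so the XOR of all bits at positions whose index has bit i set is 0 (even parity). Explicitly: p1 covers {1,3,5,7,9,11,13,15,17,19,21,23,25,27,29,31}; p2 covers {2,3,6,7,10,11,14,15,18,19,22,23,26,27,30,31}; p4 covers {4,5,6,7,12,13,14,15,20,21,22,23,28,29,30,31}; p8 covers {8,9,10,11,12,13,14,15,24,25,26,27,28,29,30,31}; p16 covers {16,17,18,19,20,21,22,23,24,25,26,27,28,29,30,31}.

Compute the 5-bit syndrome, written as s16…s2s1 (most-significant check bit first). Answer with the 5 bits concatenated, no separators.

s1 (pos 1,3,5,7,9,11,13,15,17,19,21,23,25,27,29,31): 1⊕1⊕0⊕0⊕1⊕1⊕1⊕0⊕1⊕0⊕0⊕0⊕0⊕1⊕0⊕1 = 0
s2 (pos 2,3,6,7,10,11,14,15,18,19,22,23,26,27,30,31): 1⊕1⊕1⊕0⊕0⊕1⊕1⊕0⊕0⊕0⊕1⊕0⊕1⊕1⊕1⊕1 = 0
s4 (pos 4,5,6,7,12,13,14,15,20,21,22,23,28,29,30,31): 1⊕0⊕1⊕0⊕1⊕1⊕1⊕0⊕0⊕0⊕1⊕0⊕1⊕0⊕1⊕1 = 1
s8 (pos 8,9,10,11,12,13,14,15,24,25,26,27,28,29,30,31): 1⊕1⊕0⊕1⊕1⊕1⊕1⊕0⊕0⊕0⊕1⊕1⊕1⊕0⊕1⊕1 = 1
s16 (pos 16,17,18,19,20,21,22,23,24,25,26,27,28,29,30,31): 0⊕1⊕0⊕0⊕0⊕0⊕1⊕0⊕0⊕0⊕1⊕1⊕1⊕0⊕1⊕1 = 1
Syndrome s16…s1 = 11100 → error at position 28.

11100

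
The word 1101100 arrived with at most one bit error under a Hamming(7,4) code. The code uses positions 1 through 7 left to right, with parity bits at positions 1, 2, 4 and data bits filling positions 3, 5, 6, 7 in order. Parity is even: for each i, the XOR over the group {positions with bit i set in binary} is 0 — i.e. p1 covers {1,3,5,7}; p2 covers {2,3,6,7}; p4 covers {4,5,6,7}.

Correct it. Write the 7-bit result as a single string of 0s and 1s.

s1 (pos 1,3,5,7): 1⊕0⊕1⊕0 = 0
s2 (pos 2,3,6,7): 1⊕0⊕0⊕0 = 1
s4 (pos 4,5,6,7): 1⊕1⊕0⊕0 = 0
Syndrome s4…s1 = 010 → error at position 2.
Flip position 2: 1101100 → 1001100

1001100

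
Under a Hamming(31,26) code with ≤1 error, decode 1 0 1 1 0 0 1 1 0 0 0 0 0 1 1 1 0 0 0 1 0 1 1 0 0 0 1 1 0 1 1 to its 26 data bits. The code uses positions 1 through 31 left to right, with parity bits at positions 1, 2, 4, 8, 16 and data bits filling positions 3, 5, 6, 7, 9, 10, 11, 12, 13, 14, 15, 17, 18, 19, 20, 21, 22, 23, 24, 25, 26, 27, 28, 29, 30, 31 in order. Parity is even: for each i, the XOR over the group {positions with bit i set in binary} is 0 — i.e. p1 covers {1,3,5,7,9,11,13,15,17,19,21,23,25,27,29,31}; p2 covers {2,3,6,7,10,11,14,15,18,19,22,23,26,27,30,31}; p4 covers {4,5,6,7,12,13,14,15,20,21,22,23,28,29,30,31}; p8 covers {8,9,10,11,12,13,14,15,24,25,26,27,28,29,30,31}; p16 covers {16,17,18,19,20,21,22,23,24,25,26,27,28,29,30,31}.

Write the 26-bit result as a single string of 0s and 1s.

10010010011000101100011011

s1 (pos 1,3,5,7,9,11,13,15,17,19,21,23,25,27,29,31): 1⊕1⊕0⊕1⊕0⊕0⊕0⊕1⊕0⊕0⊕0⊕1⊕0⊕1⊕0⊕1 = 1
s2 (pos 2,3,6,7,10,11,14,15,18,19,22,23,26,27,30,31): 0⊕1⊕0⊕1⊕0⊕0⊕1⊕1⊕0⊕0⊕1⊕1⊕0⊕1⊕1⊕1 = 1
s4 (pos 4,5,6,7,12,13,14,15,20,21,22,23,28,29,30,31): 1⊕0⊕0⊕1⊕0⊕0⊕1⊕1⊕1⊕0⊕1⊕1⊕1⊕0⊕1⊕1 = 0
s8 (pos 8,9,10,11,12,13,14,15,24,25,26,27,28,29,30,31): 1⊕0⊕0⊕0⊕0⊕0⊕1⊕1⊕0⊕0⊕0⊕1⊕1⊕0⊕1⊕1 = 1
s16 (pos 16,17,18,19,20,21,22,23,24,25,26,27,28,29,30,31): 1⊕0⊕0⊕0⊕1⊕0⊕1⊕1⊕0⊕0⊕0⊕1⊕1⊕0⊕1⊕1 = 0
Syndrome s16…s1 = 01011 → error at position 11.
Flip position 11: 1011001100000111000101100011011 → 1011001100100111000101100011011
Read data bits from positions 3,5,6,7,9,10,11,12,13,14,15,17,18,19,20,21,22,23,24,25,26,27,28,29,30,31: 10010010011000101100011011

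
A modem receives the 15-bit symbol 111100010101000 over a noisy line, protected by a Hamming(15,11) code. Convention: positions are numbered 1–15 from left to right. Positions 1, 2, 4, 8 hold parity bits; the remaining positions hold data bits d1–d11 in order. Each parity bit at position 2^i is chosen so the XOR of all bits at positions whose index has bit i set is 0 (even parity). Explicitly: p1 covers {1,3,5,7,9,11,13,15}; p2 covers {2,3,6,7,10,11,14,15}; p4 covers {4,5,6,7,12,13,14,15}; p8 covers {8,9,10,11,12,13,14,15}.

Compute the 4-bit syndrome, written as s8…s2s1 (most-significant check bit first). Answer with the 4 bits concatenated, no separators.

s1 (pos 1,3,5,7,9,11,13,15): 1⊕1⊕0⊕0⊕0⊕0⊕0⊕0 = 0
s2 (pos 2,3,6,7,10,11,14,15): 1⊕1⊕0⊕0⊕1⊕0⊕0⊕0 = 1
s4 (pos 4,5,6,7,12,13,14,15): 1⊕0⊕0⊕0⊕1⊕0⊕0⊕0 = 0
s8 (pos 8,9,10,11,12,13,14,15): 1⊕0⊕1⊕0⊕1⊕0⊕0⊕0 = 1
Syndrome s8…s1 = 1010 → error at position 10.

1010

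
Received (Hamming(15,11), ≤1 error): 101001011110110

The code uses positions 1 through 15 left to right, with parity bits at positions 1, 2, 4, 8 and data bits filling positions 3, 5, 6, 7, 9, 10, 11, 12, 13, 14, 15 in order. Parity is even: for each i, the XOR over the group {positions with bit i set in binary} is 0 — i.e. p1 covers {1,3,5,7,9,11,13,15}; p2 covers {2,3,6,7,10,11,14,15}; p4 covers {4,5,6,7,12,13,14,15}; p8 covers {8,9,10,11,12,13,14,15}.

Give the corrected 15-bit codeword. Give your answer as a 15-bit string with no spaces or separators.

s1 (pos 1,3,5,7,9,11,13,15): 1⊕1⊕0⊕0⊕1⊕1⊕1⊕0 = 1
s2 (pos 2,3,6,7,10,11,14,15): 0⊕1⊕1⊕0⊕1⊕1⊕1⊕0 = 1
s4 (pos 4,5,6,7,12,13,14,15): 0⊕0⊕1⊕0⊕0⊕1⊕1⊕0 = 1
s8 (pos 8,9,10,11,12,13,14,15): 1⊕1⊕1⊕1⊕0⊕1⊕1⊕0 = 0
Syndrome s8…s1 = 0111 → error at position 7.
Flip position 7: 101001011110110 → 101001111110110

101001111110110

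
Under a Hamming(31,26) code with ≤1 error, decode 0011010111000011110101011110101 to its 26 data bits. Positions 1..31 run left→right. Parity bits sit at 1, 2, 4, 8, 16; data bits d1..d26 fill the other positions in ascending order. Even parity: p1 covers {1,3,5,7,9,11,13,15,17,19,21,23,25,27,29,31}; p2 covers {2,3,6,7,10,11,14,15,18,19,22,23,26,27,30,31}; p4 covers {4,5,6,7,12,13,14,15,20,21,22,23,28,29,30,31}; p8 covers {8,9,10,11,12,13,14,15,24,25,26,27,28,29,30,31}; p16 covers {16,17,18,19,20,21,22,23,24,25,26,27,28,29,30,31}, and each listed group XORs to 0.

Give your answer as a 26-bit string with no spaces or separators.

s1 (pos 1,3,5,7,9,11,13,15,17,19,21,23,25,27,29,31): 0⊕1⊕0⊕0⊕1⊕0⊕0⊕1⊕1⊕0⊕0⊕0⊕1⊕1⊕1⊕1 = 0
s2 (pos 2,3,6,7,10,11,14,15,18,19,22,23,26,27,30,31): 0⊕1⊕1⊕0⊕1⊕0⊕0⊕1⊕1⊕0⊕1⊕0⊕1⊕1⊕0⊕1 = 1
s4 (pos 4,5,6,7,12,13,14,15,20,21,22,23,28,29,30,31): 1⊕0⊕1⊕0⊕0⊕0⊕0⊕1⊕1⊕0⊕1⊕0⊕0⊕1⊕0⊕1 = 1
s8 (pos 8,9,10,11,12,13,14,15,24,25,26,27,28,29,30,31): 1⊕1⊕1⊕0⊕0⊕0⊕0⊕1⊕1⊕1⊕1⊕1⊕0⊕1⊕0⊕1 = 0
s16 (pos 16,17,18,19,20,21,22,23,24,25,26,27,28,29,30,31): 1⊕1⊕1⊕0⊕1⊕0⊕1⊕0⊕1⊕1⊕1⊕1⊕0⊕1⊕0⊕1 = 1
Syndrome s16…s1 = 10110 → error at position 22.
Flip position 22: 0011010111000011110101011110101 → 0011010111000011110100011110101
Read data bits from positions 3,5,6,7,9,10,11,12,13,14,15,17,18,19,20,21,22,23,24,25,26,27,28,29,30,31: 10101100001110100011110101

10101100001110100011110101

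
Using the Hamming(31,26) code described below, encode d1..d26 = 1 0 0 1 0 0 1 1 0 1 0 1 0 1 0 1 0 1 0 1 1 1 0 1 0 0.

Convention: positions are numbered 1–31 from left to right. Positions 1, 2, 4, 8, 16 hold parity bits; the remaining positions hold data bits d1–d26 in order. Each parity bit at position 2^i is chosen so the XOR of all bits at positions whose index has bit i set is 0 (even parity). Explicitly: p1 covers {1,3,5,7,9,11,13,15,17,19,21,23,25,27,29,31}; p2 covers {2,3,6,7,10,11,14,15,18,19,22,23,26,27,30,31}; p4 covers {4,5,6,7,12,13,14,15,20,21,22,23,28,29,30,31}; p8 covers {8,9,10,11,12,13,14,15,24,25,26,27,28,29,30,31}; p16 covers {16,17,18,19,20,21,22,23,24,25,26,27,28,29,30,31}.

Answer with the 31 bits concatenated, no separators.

0010001100110100101010101110100

Place data at non-parity positions: p1 p2 1 p4 0 0 1 p8 0 0 1 1 0 1 0 p16 1 0 1 0 1 0 1 0 1 1 1 0 1 0 0
p1 (pos 1,3,5,7,9,11,13,15,17,19,21,23,25,27,29,31): XOR of data positions = 1⊕0⊕1⊕0⊕1⊕0⊕0⊕1⊕1⊕1⊕1⊕1⊕1⊕1⊕0 = 0
p2 (pos 2,3,6,7,10,11,14,15,18,19,22,23,26,27,30,31): XOR of data positions = 1⊕0⊕1⊕0⊕1⊕1⊕0⊕0⊕1⊕0⊕1⊕1⊕1⊕0⊕0 = 0
p4 (pos 4,5,6,7,12,13,14,15,20,21,22,23,28,29,30,31): XOR of data positions = 0⊕0⊕1⊕1⊕0⊕1⊕0⊕0⊕1⊕0⊕1⊕0⊕1⊕0⊕0 = 0
p8 (pos 8,9,10,11,12,13,14,15,24,25,26,27,28,29,30,31): XOR of data positions = 0⊕0⊕1⊕1⊕0⊕1⊕0⊕0⊕1⊕1⊕1⊕0⊕1⊕0⊕0 = 1
p16 (pos 16,17,18,19,20,21,22,23,24,25,26,27,28,29,30,31): XOR of data positions = 1⊕0⊕1⊕0⊕1⊕0⊕1⊕0⊕1⊕1⊕1⊕0⊕1⊕0⊕0 = 0
Codeword: 0010001100110100101010101110100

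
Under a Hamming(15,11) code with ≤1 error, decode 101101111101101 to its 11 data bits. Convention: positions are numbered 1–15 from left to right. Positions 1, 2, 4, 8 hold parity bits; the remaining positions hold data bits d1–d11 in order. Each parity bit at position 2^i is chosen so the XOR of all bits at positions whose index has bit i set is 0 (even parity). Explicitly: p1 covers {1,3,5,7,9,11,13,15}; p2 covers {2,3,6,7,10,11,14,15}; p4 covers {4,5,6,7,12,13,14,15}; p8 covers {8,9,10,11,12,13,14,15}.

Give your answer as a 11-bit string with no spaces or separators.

10111101101

s1 (pos 1,3,5,7,9,11,13,15): 1⊕1⊕0⊕1⊕1⊕0⊕1⊕1 = 0
s2 (pos 2,3,6,7,10,11,14,15): 0⊕1⊕1⊕1⊕1⊕0⊕0⊕1 = 1
s4 (pos 4,5,6,7,12,13,14,15): 1⊕0⊕1⊕1⊕1⊕1⊕0⊕1 = 0
s8 (pos 8,9,10,11,12,13,14,15): 1⊕1⊕1⊕0⊕1⊕1⊕0⊕1 = 0
Syndrome s8…s1 = 0010 → error at position 2.
Flip position 2: 101101111101101 → 111101111101101
Read data bits from positions 3,5,6,7,9,10,11,12,13,14,15: 10111101101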